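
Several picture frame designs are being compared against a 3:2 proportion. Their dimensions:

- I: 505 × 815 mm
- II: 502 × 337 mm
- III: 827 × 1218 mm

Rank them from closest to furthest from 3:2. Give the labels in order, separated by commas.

Ratios: I = 815 / 505 ≈ 1.614; II = 502 / 337 ≈ 1.490; III = 1218 / 827 ≈ 1.473.
|Δ from 1.500|: I 0.114; II 0.010; III 0.027.

II, III, I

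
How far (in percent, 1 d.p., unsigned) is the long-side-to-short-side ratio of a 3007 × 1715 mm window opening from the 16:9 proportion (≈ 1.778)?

Ratio = 3007 / 1715 ≈ 1.7534.
Ideal 16:9 ≈ 1.7778. |1.7534 − 1.7778| / 1.7778 ≈ 1.37% → 1.4%.

1.4%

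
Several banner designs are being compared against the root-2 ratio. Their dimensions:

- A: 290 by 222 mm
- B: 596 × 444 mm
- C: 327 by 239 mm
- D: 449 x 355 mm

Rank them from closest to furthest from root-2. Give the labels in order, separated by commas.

C, B, A, D

Ratios: A = 290 / 222 ≈ 1.306; B = 596 / 444 ≈ 1.342; C = 327 / 239 ≈ 1.368; D = 449 / 355 ≈ 1.265.
|Δ from 1.414|: A 0.108; B 0.072; C 0.046; D 0.149.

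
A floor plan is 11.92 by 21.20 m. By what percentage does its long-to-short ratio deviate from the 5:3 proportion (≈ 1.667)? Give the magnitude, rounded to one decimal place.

6.7%

Ratio = 21.20 / 11.92 ≈ 1.7785.
Ideal 5:3 ≈ 1.6667. |1.7785 − 1.6667| / 1.6667 ≈ 6.71% → 6.7%.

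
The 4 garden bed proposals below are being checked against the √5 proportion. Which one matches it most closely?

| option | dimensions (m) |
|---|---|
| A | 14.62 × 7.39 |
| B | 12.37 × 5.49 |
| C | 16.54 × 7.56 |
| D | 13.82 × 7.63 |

Ratios (long/short): A ≈ 1.978; B ≈ 2.253; C ≈ 2.188; D ≈ 1.811.
root-5 ≈ 2.236; option B is nearest (Δ 0.017).

B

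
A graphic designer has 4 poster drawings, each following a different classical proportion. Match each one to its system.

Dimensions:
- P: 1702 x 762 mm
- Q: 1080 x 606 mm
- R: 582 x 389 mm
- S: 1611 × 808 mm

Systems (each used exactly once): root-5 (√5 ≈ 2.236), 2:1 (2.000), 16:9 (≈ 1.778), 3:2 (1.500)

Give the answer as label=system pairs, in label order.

P = 1702/762 ≈ 2.234 → root-5 (2.236)
Q = 1080/606 ≈ 1.782 → 16:9 (1.778)
R = 582/389 ≈ 1.496 → 3:2 (1.500)
S = 1611/808 ≈ 1.994 → 2:1 (2.000)

P=root-5, Q=16:9, R=3:2, S=2:1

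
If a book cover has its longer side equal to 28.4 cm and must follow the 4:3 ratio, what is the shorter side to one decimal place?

4:3 ≈ 1.33333.
Shorter side = 28.4 ÷ 1.33333 ≈ 21.300 → 21.3 cm.

21.3 cm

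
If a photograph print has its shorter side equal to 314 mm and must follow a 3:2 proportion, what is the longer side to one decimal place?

471.0 mm

3:2 = 1.50000.
Longer side = 314 × 1.50000 ≈ 471.000 → 471.0 mm.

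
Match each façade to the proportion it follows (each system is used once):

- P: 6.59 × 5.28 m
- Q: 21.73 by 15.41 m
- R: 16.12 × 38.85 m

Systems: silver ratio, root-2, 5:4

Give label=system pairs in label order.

P=5:4, Q=root-2, R=silver ratio

Ratios: P ≈ 1.248; Q ≈ 1.410; R ≈ 2.410.
Targets: silver ratio ≈ 2.414; root-2 ≈ 1.414; 5:4 ≈ 1.250.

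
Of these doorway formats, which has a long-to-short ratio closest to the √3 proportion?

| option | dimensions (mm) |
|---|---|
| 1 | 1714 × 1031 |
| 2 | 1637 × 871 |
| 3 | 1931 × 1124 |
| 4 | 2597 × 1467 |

3

Ratios (long/short): 1 ≈ 1.662; 2 ≈ 1.879; 3 ≈ 1.718; 4 ≈ 1.770.
root-3 ≈ 1.732; option 3 is nearest (Δ 0.014).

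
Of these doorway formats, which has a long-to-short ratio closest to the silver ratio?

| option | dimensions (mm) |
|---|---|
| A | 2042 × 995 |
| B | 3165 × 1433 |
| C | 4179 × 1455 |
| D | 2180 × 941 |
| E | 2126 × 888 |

E

Ratios (long/short): A ≈ 2.052; B ≈ 2.209; C ≈ 2.872; D ≈ 2.317; E ≈ 2.394.
silver ratio ≈ 2.414; option E is nearest (Δ 0.020).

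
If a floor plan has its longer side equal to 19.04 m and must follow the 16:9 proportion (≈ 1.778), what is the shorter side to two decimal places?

10.71 m

16:9 ≈ 1.77778.
Shorter side = 19.04 ÷ 1.77778 ≈ 10.7100 → 10.71 m.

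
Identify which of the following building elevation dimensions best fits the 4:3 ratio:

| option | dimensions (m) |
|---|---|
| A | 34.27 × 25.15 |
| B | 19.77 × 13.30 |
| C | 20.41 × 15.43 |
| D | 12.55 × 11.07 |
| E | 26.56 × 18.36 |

C

Target 4:3 ≈ 1.333.
A: 1.363 (Δ0.030)  B: 1.486 (Δ0.153)  C: 1.323 (Δ0.010)  D: 1.134 (Δ0.199)  E: 1.447 (Δ0.114)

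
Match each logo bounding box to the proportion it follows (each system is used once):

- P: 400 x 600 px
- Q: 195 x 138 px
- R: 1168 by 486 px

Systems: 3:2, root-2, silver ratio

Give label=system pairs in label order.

Ratios: P ≈ 1.500; Q ≈ 1.413; R ≈ 2.403.
Targets: 3:2 ≈ 1.500; root-2 ≈ 1.414; silver ratio ≈ 2.414.

P=3:2, Q=root-2, R=silver ratio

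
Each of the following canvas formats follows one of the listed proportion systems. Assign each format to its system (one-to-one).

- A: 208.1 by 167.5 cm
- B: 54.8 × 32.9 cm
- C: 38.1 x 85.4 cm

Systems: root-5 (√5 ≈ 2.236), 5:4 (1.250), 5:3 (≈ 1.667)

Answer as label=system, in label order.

A=5:4, B=5:3, C=root-5

A = 208.1/167.5 ≈ 1.242 → 5:4 (1.250)
B = 54.8/32.9 ≈ 1.666 → 5:3 (1.667)
C = 85.4/38.1 ≈ 2.241 → root-5 (2.236)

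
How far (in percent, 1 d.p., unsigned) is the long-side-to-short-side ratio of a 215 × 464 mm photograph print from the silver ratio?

Ratio = 464 / 215 ≈ 2.1581.
Ideal silver ratio ≈ 2.4142. |2.1581 − 2.4142| / 2.4142 ≈ 10.61% → 10.6%.

10.6%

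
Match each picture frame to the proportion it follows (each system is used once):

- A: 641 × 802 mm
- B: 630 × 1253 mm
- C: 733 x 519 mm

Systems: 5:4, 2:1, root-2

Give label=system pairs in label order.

A=5:4, B=2:1, C=root-2

Ratios: A ≈ 1.251; B ≈ 1.989; C ≈ 1.412.
Targets: 5:4 ≈ 1.250; 2:1 ≈ 2.000; root-2 ≈ 1.414.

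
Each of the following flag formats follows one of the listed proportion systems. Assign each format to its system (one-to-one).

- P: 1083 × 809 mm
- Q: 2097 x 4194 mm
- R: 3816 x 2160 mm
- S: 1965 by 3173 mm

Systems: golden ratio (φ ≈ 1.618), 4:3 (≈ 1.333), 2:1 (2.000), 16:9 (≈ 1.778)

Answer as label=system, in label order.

P=4:3, Q=2:1, R=16:9, S=golden ratio

P = 1083/809 ≈ 1.339 → 4:3 (1.333)
Q = 4194/2097 ≈ 2.000 → 2:1 (2.000)
R = 3816/2160 ≈ 1.767 → 16:9 (1.778)
S = 3173/1965 ≈ 1.615 → golden ratio (1.618)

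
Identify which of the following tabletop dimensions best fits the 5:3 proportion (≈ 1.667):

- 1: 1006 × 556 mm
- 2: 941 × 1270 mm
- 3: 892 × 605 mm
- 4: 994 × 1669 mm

4

Target 5:3 ≈ 1.667.
1: 1.809 (Δ0.142)  2: 1.350 (Δ0.317)  3: 1.474 (Δ0.193)  4: 1.679 (Δ0.012)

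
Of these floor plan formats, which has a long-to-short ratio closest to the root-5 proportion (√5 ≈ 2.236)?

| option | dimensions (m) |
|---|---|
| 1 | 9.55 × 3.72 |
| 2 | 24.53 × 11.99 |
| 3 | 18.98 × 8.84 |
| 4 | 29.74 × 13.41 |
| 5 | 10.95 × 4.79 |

4

Target root-5 ≈ 2.236.
1: 2.567 (Δ0.331)  2: 2.046 (Δ0.190)  3: 2.147 (Δ0.089)  4: 2.218 (Δ0.018)  5: 2.286 (Δ0.050)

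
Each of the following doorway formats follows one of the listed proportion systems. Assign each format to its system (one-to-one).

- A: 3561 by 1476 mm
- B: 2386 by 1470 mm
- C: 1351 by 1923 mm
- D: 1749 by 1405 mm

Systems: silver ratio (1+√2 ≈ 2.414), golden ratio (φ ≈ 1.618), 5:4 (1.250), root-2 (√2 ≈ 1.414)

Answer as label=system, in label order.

Ratios: A ≈ 2.413; B ≈ 1.623; C ≈ 1.423; D ≈ 1.245.
Targets: silver ratio ≈ 2.414; golden ratio ≈ 1.618; 5:4 ≈ 1.250; root-2 ≈ 1.414.

A=silver ratio, B=golden ratio, C=root-2, D=5:4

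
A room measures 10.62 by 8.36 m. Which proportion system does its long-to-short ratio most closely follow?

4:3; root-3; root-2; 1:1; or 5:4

10.62/8.36 ≈ 1.270. Nearest candidates are 5:4 (1.250, off by 0.020) and 4:3 (1.333, off by 0.063).

5:4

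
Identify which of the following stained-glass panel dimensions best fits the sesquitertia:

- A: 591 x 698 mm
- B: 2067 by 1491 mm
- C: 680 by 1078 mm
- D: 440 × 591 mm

D

Target 4:3 ≈ 1.333.
A: 1.181 (Δ0.152)  B: 1.386 (Δ0.053)  C: 1.585 (Δ0.252)  D: 1.343 (Δ0.010)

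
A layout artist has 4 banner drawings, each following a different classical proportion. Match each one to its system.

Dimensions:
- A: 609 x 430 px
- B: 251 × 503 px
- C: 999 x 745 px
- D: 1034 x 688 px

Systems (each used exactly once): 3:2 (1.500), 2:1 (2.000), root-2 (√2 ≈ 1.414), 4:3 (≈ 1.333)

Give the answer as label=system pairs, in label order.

A=root-2, B=2:1, C=4:3, D=3:2

Ratios: A ≈ 1.416; B ≈ 2.004; C ≈ 1.341; D ≈ 1.503.
Targets: 3:2 ≈ 1.500; 2:1 ≈ 2.000; root-2 ≈ 1.414; 4:3 ≈ 1.333.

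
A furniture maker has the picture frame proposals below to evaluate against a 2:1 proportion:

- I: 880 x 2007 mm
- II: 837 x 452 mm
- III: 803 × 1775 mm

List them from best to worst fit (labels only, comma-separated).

II, III, I

I: 2007/880 ≈ 2.281 → |2.281 − 2.000| = 0.281
II: 837/452 ≈ 1.852 → |1.852 − 2.000| = 0.148
III: 1775/803 ≈ 2.210 → |2.210 − 2.000| = 0.210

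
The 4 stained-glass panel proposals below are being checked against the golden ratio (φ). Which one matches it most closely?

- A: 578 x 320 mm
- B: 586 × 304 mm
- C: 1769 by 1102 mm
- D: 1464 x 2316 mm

Ratios (long/short): A ≈ 1.806; B ≈ 1.928; C ≈ 1.605; D ≈ 1.582.
golden ratio ≈ 1.618; option C is nearest (Δ 0.013).

C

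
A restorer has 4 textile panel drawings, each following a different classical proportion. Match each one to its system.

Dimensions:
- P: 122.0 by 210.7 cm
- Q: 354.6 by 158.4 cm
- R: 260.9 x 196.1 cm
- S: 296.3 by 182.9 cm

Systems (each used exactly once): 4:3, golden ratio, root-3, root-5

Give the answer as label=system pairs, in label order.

P=root-3, Q=root-5, R=4:3, S=golden ratio

P = 210.7/122.0 ≈ 1.727 → root-3 (1.732)
Q = 354.6/158.4 ≈ 2.239 → root-5 (2.236)
R = 260.9/196.1 ≈ 1.330 → 4:3 (1.333)
S = 296.3/182.9 ≈ 1.620 → golden ratio (1.618)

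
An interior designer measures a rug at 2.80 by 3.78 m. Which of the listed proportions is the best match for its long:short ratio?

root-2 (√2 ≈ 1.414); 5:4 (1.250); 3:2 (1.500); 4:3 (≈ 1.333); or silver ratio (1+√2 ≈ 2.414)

4:3

Ratio = 3.78 / 2.80 ≈ 1.350.
Distances: root-2 1.414 (Δ 0.064); 5:4 1.250 (Δ 0.100); 3:2 1.500 (Δ 0.150); 4:3 1.333 (Δ 0.017); silver ratio 2.414 (Δ 1.064).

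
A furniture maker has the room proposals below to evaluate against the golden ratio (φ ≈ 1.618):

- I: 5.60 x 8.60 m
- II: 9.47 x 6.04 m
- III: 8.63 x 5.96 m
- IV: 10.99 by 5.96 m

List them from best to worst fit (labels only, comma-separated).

I: 8.60/5.60 ≈ 1.536 → |1.536 − 1.618| = 0.082
II: 9.47/6.04 ≈ 1.568 → |1.568 − 1.618| = 0.050
III: 8.63/5.96 ≈ 1.448 → |1.448 − 1.618| = 0.170
IV: 10.99/5.96 ≈ 1.844 → |1.844 − 1.618| = 0.226

II, I, III, IV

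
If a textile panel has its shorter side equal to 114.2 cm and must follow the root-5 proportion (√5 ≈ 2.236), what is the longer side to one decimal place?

root-5 ≈ 2.23607.
Longer side = 114.2 × 2.23607 ≈ 255.359 → 255.4 cm.

255.4 cm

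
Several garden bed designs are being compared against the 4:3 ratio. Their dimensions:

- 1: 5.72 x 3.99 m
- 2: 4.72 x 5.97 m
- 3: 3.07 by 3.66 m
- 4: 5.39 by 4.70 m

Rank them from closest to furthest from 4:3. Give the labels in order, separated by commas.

2, 1, 3, 4

Ratios: 1 = 5.72 / 3.99 ≈ 1.434; 2 = 5.97 / 4.72 ≈ 1.265; 3 = 3.66 / 3.07 ≈ 1.192; 4 = 5.39 / 4.70 ≈ 1.147.
|Δ from 1.333|: 1 0.101; 2 0.068; 3 0.141; 4 0.186.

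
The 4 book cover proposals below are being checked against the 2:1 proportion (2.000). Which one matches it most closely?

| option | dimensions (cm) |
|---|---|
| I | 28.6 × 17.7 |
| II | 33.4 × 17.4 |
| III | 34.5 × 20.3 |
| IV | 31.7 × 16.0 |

IV

Ratios (long/short): I ≈ 1.616; II ≈ 1.920; III ≈ 1.700; IV ≈ 1.981.
2:1 ≈ 2.000; option IV is nearest (Δ 0.019).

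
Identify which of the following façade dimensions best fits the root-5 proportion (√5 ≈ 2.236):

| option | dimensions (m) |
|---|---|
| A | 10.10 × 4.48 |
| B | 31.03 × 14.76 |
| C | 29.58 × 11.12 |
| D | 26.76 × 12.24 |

A

Target root-5 ≈ 2.236.
A: 2.254 (Δ0.018)  B: 2.102 (Δ0.134)  C: 2.660 (Δ0.424)  D: 2.186 (Δ0.050)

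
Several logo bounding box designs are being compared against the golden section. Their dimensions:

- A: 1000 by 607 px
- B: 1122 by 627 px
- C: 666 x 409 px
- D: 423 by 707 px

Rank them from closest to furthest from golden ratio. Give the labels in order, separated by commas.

A: 1000/607 ≈ 1.647 → |1.647 − 1.618| = 0.029
B: 1122/627 ≈ 1.789 → |1.789 − 1.618| = 0.171
C: 666/409 ≈ 1.628 → |1.628 − 1.618| = 0.010
D: 707/423 ≈ 1.671 → |1.671 − 1.618| = 0.053

C, A, D, B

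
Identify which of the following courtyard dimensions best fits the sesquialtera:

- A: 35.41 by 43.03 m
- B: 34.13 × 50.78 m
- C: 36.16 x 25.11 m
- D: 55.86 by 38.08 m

B

Target 3:2 ≈ 1.500.
A: 1.215 (Δ0.285)  B: 1.488 (Δ0.012)  C: 1.440 (Δ0.060)  D: 1.467 (Δ0.033)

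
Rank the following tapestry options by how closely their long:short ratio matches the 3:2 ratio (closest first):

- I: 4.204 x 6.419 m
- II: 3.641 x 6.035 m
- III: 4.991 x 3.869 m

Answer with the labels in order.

I, II, III

I: 6.419/4.204 ≈ 1.527 → |1.527 − 1.500| = 0.027
II: 6.035/3.641 ≈ 1.658 → |1.658 − 1.500| = 0.158
III: 4.991/3.869 ≈ 1.290 → |1.290 − 1.500| = 0.210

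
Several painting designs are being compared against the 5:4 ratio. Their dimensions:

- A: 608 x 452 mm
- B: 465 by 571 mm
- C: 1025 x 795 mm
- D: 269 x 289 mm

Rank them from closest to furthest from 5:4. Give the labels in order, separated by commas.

B, C, A, D

Ratios: A = 608 / 452 ≈ 1.345; B = 571 / 465 ≈ 1.228; C = 1025 / 795 ≈ 1.289; D = 289 / 269 ≈ 1.074.
|Δ from 1.250|: A 0.095; B 0.022; C 0.039; D 0.176.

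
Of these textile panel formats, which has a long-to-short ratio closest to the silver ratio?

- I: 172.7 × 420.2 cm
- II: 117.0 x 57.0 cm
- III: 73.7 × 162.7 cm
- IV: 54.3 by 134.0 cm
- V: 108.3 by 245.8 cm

I

Ratios (long/short): I ≈ 2.433; II ≈ 2.053; III ≈ 2.208; IV ≈ 2.468; V ≈ 2.270.
silver ratio ≈ 2.414; option I is nearest (Δ 0.019).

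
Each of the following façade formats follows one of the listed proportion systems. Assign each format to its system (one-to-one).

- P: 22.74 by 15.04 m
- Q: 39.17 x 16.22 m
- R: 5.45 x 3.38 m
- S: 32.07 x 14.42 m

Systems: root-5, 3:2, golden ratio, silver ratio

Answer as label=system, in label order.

P=3:2, Q=silver ratio, R=golden ratio, S=root-5

P = 22.74/15.04 ≈ 1.512 → 3:2 (1.500)
Q = 39.17/16.22 ≈ 2.415 → silver ratio (2.414)
R = 5.45/3.38 ≈ 1.612 → golden ratio (1.618)
S = 32.07/14.42 ≈ 2.224 → root-5 (2.236)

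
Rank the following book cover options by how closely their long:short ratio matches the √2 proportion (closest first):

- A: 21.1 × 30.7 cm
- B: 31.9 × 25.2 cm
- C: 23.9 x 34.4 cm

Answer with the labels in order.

Ratios: A = 30.7 / 21.1 ≈ 1.455; B = 31.9 / 25.2 ≈ 1.266; C = 34.4 / 23.9 ≈ 1.439.
|Δ from 1.414|: A 0.041; B 0.148; C 0.025.

C, A, B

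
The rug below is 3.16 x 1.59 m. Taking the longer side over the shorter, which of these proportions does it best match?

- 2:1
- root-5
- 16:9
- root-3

2:1

Ratio = 3.16 / 1.59 ≈ 1.987.
Distances: 2:1 2.000 (Δ 0.013); root-5 2.236 (Δ 0.249); 16:9 1.778 (Δ 0.209); root-3 1.732 (Δ 0.255).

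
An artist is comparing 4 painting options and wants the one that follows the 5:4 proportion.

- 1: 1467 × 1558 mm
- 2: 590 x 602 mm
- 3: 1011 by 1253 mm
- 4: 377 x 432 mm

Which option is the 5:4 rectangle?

Ratios (long/short): 1 ≈ 1.062; 2 ≈ 1.020; 3 ≈ 1.239; 4 ≈ 1.146.
5:4 ≈ 1.250; option 3 is nearest (Δ 0.011).

3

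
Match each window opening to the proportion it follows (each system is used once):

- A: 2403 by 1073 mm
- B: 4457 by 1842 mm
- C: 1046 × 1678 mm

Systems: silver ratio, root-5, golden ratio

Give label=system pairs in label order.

A=root-5, B=silver ratio, C=golden ratio

A = 2403/1073 ≈ 2.240 → root-5 (2.236)
B = 4457/1842 ≈ 2.420 → silver ratio (2.414)
C = 1678/1046 ≈ 1.604 → golden ratio (1.618)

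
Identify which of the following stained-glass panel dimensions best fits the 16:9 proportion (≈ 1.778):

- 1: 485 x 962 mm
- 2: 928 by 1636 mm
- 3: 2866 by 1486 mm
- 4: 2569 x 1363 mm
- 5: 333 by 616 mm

2

Ratios (long/short): 1 ≈ 1.984; 2 ≈ 1.763; 3 ≈ 1.929; 4 ≈ 1.885; 5 ≈ 1.850.
16:9 ≈ 1.778; option 2 is nearest (Δ 0.015).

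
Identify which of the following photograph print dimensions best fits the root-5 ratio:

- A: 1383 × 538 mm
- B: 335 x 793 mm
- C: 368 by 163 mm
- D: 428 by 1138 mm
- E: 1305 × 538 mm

C

Target root-5 ≈ 2.236.
A: 2.571 (Δ0.335)  B: 2.367 (Δ0.131)  C: 2.258 (Δ0.022)  D: 2.659 (Δ0.423)  E: 2.426 (Δ0.190)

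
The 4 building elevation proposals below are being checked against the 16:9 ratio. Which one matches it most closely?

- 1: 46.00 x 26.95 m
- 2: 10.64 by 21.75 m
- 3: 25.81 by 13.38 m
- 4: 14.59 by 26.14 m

4

Target 16:9 ≈ 1.778.
1: 1.707 (Δ0.071)  2: 2.044 (Δ0.266)  3: 1.929 (Δ0.151)  4: 1.792 (Δ0.014)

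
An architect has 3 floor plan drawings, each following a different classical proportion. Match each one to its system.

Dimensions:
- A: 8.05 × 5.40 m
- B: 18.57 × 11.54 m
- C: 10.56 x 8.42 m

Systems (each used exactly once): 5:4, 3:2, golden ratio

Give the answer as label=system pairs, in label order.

Ratios: A ≈ 1.491; B ≈ 1.609; C ≈ 1.254.
Targets: 5:4 ≈ 1.250; 3:2 ≈ 1.500; golden ratio ≈ 1.618.

A=3:2, B=golden ratio, C=5:4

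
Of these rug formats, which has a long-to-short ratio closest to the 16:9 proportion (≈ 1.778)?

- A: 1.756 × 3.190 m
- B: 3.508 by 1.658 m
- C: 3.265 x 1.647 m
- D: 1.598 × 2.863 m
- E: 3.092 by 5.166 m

Target 16:9 ≈ 1.778.
A: 1.817 (Δ0.039)  B: 2.116 (Δ0.338)  C: 1.982 (Δ0.204)  D: 1.792 (Δ0.014)  E: 1.671 (Δ0.107)

D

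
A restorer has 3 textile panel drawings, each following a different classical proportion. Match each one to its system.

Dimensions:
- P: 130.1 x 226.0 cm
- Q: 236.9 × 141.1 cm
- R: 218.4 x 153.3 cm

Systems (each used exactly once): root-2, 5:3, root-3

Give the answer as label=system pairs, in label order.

P = 226.0/130.1 ≈ 1.737 → root-3 (1.732)
Q = 236.9/141.1 ≈ 1.679 → 5:3 (1.667)
R = 218.4/153.3 ≈ 1.425 → root-2 (1.414)

P=root-3, Q=5:3, R=root-2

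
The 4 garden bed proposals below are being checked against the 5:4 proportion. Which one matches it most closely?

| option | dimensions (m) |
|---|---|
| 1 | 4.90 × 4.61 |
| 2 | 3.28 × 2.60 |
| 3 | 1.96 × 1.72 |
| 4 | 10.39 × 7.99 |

2

Target 5:4 ≈ 1.250.
1: 1.063 (Δ0.187)  2: 1.262 (Δ0.012)  3: 1.140 (Δ0.110)  4: 1.300 (Δ0.050)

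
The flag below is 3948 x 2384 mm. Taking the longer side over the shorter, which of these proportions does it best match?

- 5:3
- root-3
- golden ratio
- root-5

Ratio = 3948 / 2384 ≈ 1.656.
Distances: 5:3 1.667 (Δ 0.011); root-3 1.732 (Δ 0.076); golden ratio 1.618 (Δ 0.038); root-5 2.236 (Δ 0.580).

5:3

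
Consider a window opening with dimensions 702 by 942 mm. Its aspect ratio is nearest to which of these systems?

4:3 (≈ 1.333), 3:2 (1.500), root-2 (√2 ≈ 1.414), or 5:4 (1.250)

942/702 ≈ 1.342. Nearest candidates are 4:3 (1.333, off by 0.009) and root-2 (1.414, off by 0.072).

4:3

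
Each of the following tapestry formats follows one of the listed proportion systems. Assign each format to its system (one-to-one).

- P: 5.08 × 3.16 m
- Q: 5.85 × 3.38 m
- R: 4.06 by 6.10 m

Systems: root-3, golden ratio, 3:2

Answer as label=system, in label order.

P = 5.08/3.16 ≈ 1.608 → golden ratio (1.618)
Q = 5.85/3.38 ≈ 1.731 → root-3 (1.732)
R = 6.10/4.06 ≈ 1.502 → 3:2 (1.500)

P=golden ratio, Q=root-3, R=3:2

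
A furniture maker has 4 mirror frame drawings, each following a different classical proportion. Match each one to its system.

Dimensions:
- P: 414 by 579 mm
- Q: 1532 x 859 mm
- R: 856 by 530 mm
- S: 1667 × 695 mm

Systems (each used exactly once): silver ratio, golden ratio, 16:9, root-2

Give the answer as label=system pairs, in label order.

P = 579/414 ≈ 1.399 → root-2 (1.414)
Q = 1532/859 ≈ 1.783 → 16:9 (1.778)
R = 856/530 ≈ 1.615 → golden ratio (1.618)
S = 1667/695 ≈ 2.399 → silver ratio (2.414)

P=root-2, Q=16:9, R=golden ratio, S=silver ratio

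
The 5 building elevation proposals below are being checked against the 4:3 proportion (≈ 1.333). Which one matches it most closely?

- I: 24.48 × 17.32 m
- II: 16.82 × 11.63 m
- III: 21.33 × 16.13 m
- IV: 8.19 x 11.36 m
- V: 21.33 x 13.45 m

Target 4:3 ≈ 1.333.
I: 1.413 (Δ0.080)  II: 1.446 (Δ0.113)  III: 1.322 (Δ0.011)  IV: 1.387 (Δ0.054)  V: 1.586 (Δ0.253)

III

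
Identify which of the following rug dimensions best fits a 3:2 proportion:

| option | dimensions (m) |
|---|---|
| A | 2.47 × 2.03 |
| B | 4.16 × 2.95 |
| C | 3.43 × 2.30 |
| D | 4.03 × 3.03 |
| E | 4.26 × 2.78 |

C

Target 3:2 ≈ 1.500.
A: 1.217 (Δ0.283)  B: 1.410 (Δ0.090)  C: 1.491 (Δ0.009)  D: 1.330 (Δ0.170)  E: 1.532 (Δ0.032)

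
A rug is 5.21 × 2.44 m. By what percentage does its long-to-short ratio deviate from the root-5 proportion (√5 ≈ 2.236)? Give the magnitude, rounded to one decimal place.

Ratio = 5.21 / 2.44 ≈ 2.1352.
Ideal root-5 ≈ 2.2361. |2.1352 − 2.2361| / 2.2361 ≈ 4.51% → 4.5%.

4.5%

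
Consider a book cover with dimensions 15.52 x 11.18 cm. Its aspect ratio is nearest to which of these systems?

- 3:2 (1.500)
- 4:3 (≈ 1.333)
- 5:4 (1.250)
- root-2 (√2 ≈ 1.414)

root-2

15.52/11.18 ≈ 1.388. Nearest candidates are root-2 (1.414, off by 0.026) and 4:3 (1.333, off by 0.055).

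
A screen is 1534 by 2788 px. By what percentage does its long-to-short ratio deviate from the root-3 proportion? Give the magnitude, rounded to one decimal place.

4.9%

Ratio = 2788 / 1534 ≈ 1.8175.
Ideal root-3 ≈ 1.7321. |1.8175 − 1.7321| / 1.7321 ≈ 4.93% → 4.9%.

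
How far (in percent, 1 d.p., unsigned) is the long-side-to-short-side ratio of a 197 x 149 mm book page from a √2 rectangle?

6.5%

Ratio = 197 / 149 ≈ 1.3221.
Ideal root-2 ≈ 1.4142. |1.3221 − 1.4142| / 1.4142 ≈ 6.51% → 6.5%.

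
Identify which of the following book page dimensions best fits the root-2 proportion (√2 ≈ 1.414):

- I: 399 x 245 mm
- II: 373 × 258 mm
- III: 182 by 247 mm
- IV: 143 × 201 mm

IV

Ratios (long/short): I ≈ 1.629; II ≈ 1.446; III ≈ 1.357; IV ≈ 1.406.
root-2 ≈ 1.414; option IV is nearest (Δ 0.008).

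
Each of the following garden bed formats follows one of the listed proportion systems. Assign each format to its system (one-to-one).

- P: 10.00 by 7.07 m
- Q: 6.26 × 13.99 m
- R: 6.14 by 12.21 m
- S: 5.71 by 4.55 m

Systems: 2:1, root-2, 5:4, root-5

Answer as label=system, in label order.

P = 10.00/7.07 ≈ 1.414 → root-2 (1.414)
Q = 13.99/6.26 ≈ 2.235 → root-5 (2.236)
R = 12.21/6.14 ≈ 1.989 → 2:1 (2.000)
S = 5.71/4.55 ≈ 1.255 → 5:4 (1.250)

P=root-2, Q=root-5, R=2:1, S=5:4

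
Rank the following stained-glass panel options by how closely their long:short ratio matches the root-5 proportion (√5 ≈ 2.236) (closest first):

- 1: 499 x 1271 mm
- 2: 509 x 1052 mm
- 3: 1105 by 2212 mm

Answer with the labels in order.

2, 3, 1

1: 1271/499 ≈ 2.547 → |2.547 − 2.236| = 0.311
2: 1052/509 ≈ 2.067 → |2.067 − 2.236| = 0.169
3: 2212/1105 ≈ 2.002 → |2.002 − 2.236| = 0.234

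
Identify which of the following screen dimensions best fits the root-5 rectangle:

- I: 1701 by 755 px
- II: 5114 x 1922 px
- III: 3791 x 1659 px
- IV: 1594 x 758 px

Ratios (long/short): I ≈ 2.253; II ≈ 2.661; III ≈ 2.285; IV ≈ 2.103.
root-5 ≈ 2.236; option I is nearest (Δ 0.017).

I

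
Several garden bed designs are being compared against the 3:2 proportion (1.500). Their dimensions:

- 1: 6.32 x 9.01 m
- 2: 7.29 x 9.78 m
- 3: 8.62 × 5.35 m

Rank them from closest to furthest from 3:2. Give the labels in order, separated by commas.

Ratios: 1 = 9.01 / 6.32 ≈ 1.426; 2 = 9.78 / 7.29 ≈ 1.342; 3 = 8.62 / 5.35 ≈ 1.611.
|Δ from 1.500|: 1 0.074; 2 0.158; 3 0.111.

1, 3, 2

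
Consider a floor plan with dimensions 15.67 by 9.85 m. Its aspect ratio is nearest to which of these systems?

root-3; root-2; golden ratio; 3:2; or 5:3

15.67/9.85 ≈ 1.591. Nearest candidates are golden ratio (1.618, off by 0.027) and 5:3 (1.667, off by 0.076).

golden ratio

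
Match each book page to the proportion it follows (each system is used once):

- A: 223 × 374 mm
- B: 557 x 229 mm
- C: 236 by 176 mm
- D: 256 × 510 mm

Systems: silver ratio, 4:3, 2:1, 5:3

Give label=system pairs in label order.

Ratios: A ≈ 1.677; B ≈ 2.432; C ≈ 1.341; D ≈ 1.992.
Targets: silver ratio ≈ 2.414; 4:3 ≈ 1.333; 2:1 ≈ 2.000; 5:3 ≈ 1.667.

A=5:3, B=silver ratio, C=4:3, D=2:1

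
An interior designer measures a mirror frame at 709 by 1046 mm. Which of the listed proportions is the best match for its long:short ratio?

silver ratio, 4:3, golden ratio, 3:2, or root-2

Ratio = 1046 / 709 ≈ 1.475.
Distances: silver ratio 2.414 (Δ 0.939); 4:3 1.333 (Δ 0.142); golden ratio 1.618 (Δ 0.143); 3:2 1.500 (Δ 0.025); root-2 1.414 (Δ 0.061).

3:2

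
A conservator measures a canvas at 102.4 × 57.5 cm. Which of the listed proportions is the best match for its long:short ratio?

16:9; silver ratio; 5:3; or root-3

16:9

102.4/57.5 ≈ 1.781. Nearest candidates are 16:9 (1.778, off by 0.003) and root-3 (1.732, off by 0.049).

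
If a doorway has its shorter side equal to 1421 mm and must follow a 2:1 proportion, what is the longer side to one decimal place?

2:1 = 2.00000.
Longer side = 1421 × 2.00000 ≈ 2842.000 → 2842.0 mm.

2842.0 mm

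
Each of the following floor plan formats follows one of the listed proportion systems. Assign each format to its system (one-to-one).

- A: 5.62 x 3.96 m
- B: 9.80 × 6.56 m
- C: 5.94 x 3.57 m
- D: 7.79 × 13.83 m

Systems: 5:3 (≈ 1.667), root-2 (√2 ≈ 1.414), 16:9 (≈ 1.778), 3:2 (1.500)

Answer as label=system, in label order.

A=root-2, B=3:2, C=5:3, D=16:9

A = 5.62/3.96 ≈ 1.419 → root-2 (1.414)
B = 9.80/6.56 ≈ 1.494 → 3:2 (1.500)
C = 5.94/3.57 ≈ 1.664 → 5:3 (1.667)
D = 13.83/7.79 ≈ 1.775 → 16:9 (1.778)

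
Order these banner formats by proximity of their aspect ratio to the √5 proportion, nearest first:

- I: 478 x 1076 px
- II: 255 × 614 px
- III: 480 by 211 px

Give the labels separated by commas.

I: 1076/478 ≈ 2.251 → |2.251 − 2.236| = 0.015
II: 614/255 ≈ 2.408 → |2.408 − 2.236| = 0.172
III: 480/211 ≈ 2.275 → |2.275 − 2.236| = 0.039

I, III, II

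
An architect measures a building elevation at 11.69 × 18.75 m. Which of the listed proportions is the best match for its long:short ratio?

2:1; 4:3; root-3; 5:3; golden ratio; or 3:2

golden ratio

Ratio = 18.75 / 11.69 ≈ 1.604.
Distances: 2:1 2.000 (Δ 0.396); 4:3 1.333 (Δ 0.271); root-3 1.732 (Δ 0.128); 5:3 1.667 (Δ 0.063); golden ratio 1.618 (Δ 0.014); 3:2 1.500 (Δ 0.104).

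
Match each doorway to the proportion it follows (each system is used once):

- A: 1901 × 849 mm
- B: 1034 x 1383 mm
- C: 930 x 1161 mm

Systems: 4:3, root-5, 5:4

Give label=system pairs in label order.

A=root-5, B=4:3, C=5:4

Ratios: A ≈ 2.239; B ≈ 1.338; C ≈ 1.248.
Targets: 4:3 ≈ 1.333; root-5 ≈ 2.236; 5:4 ≈ 1.250.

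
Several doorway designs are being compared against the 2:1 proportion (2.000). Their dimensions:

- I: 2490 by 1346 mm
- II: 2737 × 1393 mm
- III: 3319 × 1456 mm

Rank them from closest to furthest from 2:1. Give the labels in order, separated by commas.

II, I, III

I: 2490/1346 ≈ 1.850 → |1.850 − 2.000| = 0.150
II: 2737/1393 ≈ 1.965 → |1.965 − 2.000| = 0.035
III: 3319/1456 ≈ 2.280 → |2.280 − 2.000| = 0.280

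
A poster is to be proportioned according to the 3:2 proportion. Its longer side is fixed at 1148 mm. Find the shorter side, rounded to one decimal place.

3:2 = 1.50000.
Shorter side = 1148 ÷ 1.50000 ≈ 765.333 → 765.3 mm.

765.3 mm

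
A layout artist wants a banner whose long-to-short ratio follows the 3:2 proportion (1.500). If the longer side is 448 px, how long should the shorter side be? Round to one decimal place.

3:2 = 1.50000.
Shorter side = 448 ÷ 1.50000 ≈ 298.667 → 298.7 px.

298.7 px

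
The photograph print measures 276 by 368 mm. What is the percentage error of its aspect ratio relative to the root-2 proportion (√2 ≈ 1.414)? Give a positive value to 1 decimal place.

Ratio = 368 / 276 ≈ 1.3333.
Ideal root-2 ≈ 1.4142. |1.3333 − 1.4142| / 1.4142 ≈ 5.72% → 5.7%.

5.7%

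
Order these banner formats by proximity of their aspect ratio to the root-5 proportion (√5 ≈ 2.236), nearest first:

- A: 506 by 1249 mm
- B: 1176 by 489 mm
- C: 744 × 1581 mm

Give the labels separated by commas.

C, B, A

Ratios: A = 1249 / 506 ≈ 2.468; B = 1176 / 489 ≈ 2.405; C = 1581 / 744 ≈ 2.125.
|Δ from 2.236|: A 0.232; B 0.169; C 0.111.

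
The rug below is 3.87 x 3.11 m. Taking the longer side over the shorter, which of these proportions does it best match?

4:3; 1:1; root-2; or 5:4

5:4

Ratio = 3.87 / 3.11 ≈ 1.244.
Distances: 4:3 1.333 (Δ 0.089); 1:1 1.000 (Δ 0.244); root-2 1.414 (Δ 0.170); 5:4 1.250 (Δ 0.006).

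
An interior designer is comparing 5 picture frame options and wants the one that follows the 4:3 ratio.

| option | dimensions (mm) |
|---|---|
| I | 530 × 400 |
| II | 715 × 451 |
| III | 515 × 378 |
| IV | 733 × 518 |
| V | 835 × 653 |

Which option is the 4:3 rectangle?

I

Target 4:3 ≈ 1.333.
I: 1.325 (Δ0.008)  II: 1.585 (Δ0.252)  III: 1.362 (Δ0.029)  IV: 1.415 (Δ0.082)  V: 1.279 (Δ0.054)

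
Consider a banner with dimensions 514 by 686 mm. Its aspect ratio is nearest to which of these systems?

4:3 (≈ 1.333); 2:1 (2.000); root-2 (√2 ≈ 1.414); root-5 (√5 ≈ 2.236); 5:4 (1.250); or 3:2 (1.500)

4:3

686/514 ≈ 1.335. Nearest candidates are 4:3 (1.333, off by 0.002) and root-2 (1.414, off by 0.079).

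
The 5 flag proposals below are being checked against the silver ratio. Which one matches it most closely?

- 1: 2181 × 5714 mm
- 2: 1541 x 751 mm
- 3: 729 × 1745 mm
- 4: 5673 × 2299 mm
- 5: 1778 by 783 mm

3

Target silver ratio ≈ 2.414.
1: 2.620 (Δ0.206)  2: 2.052 (Δ0.362)  3: 2.394 (Δ0.020)  4: 2.468 (Δ0.054)  5: 2.271 (Δ0.143)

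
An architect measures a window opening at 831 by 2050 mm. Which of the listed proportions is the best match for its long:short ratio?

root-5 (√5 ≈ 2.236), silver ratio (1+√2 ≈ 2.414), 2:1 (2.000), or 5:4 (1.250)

2050/831 ≈ 2.467. Nearest candidates are silver ratio (2.414, off by 0.053) and root-5 (2.236, off by 0.231).

silver ratio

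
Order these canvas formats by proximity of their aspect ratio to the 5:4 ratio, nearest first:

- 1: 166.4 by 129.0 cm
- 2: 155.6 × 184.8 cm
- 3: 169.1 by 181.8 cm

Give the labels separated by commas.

1, 2, 3

Ratios: 1 = 166.4 / 129.0 ≈ 1.290; 2 = 184.8 / 155.6 ≈ 1.188; 3 = 181.8 / 169.1 ≈ 1.075.
|Δ from 1.250|: 1 0.040; 2 0.062; 3 0.175.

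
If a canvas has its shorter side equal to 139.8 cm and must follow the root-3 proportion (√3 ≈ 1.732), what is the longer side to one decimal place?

242.1 cm

root-3 ≈ 1.73205.
Longer side = 139.8 × 1.73205 ≈ 242.141 → 242.1 cm.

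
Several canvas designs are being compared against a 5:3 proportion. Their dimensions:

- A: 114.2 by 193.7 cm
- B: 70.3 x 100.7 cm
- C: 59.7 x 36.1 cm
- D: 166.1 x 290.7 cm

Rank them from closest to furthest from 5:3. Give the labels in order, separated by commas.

A: 193.7/114.2 ≈ 1.696 → |1.696 − 1.667| = 0.029
B: 100.7/70.3 ≈ 1.432 → |1.432 − 1.667| = 0.235
C: 59.7/36.1 ≈ 1.654 → |1.654 − 1.667| = 0.013
D: 290.7/166.1 ≈ 1.750 → |1.750 − 1.667| = 0.083

C, A, D, B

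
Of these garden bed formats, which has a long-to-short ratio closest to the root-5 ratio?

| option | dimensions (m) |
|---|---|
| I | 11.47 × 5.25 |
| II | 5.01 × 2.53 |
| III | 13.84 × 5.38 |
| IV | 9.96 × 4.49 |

Target root-5 ≈ 2.236.
I: 2.185 (Δ0.051)  II: 1.980 (Δ0.256)  III: 2.572 (Δ0.336)  IV: 2.218 (Δ0.018)

IV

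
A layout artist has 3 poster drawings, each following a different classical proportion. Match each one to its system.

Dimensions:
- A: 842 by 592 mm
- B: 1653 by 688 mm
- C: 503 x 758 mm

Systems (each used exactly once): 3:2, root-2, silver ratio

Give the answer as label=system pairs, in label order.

A=root-2, B=silver ratio, C=3:2

A = 842/592 ≈ 1.422 → root-2 (1.414)
B = 1653/688 ≈ 2.403 → silver ratio (2.414)
C = 758/503 ≈ 1.507 → 3:2 (1.500)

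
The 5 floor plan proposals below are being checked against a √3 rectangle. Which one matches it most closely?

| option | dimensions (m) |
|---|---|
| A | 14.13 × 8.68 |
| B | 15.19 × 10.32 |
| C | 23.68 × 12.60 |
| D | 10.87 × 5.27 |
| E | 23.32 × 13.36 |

Ratios (long/short): A ≈ 1.628; B ≈ 1.472; C ≈ 1.879; D ≈ 2.063; E ≈ 1.746.
root-3 ≈ 1.732; option E is nearest (Δ 0.014).

E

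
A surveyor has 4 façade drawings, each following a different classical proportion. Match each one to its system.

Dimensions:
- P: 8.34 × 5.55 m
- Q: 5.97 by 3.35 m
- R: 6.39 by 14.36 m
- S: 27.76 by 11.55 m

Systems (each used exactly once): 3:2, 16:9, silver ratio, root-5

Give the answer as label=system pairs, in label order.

Ratios: P ≈ 1.503; Q ≈ 1.782; R ≈ 2.247; S ≈ 2.403.
Targets: 3:2 ≈ 1.500; 16:9 ≈ 1.778; silver ratio ≈ 2.414; root-5 ≈ 2.236.

P=3:2, Q=16:9, R=root-5, S=silver ratio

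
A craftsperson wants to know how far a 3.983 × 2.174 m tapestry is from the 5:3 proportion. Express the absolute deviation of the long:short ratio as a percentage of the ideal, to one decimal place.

Ratio = 3.983 / 2.174 ≈ 1.8321.
Ideal 5:3 ≈ 1.6667. |1.8321 − 1.6667| / 1.6667 ≈ 9.92% → 9.9%.

9.9%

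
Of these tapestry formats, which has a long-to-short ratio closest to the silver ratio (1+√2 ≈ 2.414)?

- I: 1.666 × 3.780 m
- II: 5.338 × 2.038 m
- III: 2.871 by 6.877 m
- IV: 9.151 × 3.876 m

III

Ratios (long/short): I ≈ 2.269; II ≈ 2.619; III ≈ 2.395; IV ≈ 2.361.
silver ratio ≈ 2.414; option III is nearest (Δ 0.019).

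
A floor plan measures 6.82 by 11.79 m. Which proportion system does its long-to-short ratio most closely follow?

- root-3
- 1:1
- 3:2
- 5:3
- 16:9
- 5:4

root-3

11.79/6.82 ≈ 1.729. Nearest candidates are root-3 (1.732, off by 0.003) and 16:9 (1.778, off by 0.049).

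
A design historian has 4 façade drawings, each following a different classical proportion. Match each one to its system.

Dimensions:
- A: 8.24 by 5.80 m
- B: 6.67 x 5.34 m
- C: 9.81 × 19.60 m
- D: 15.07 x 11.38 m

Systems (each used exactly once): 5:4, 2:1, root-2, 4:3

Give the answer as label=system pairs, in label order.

A=root-2, B=5:4, C=2:1, D=4:3

A = 8.24/5.80 ≈ 1.421 → root-2 (1.414)
B = 6.67/5.34 ≈ 1.249 → 5:4 (1.250)
C = 19.60/9.81 ≈ 1.998 → 2:1 (2.000)
D = 15.07/11.38 ≈ 1.324 → 4:3 (1.333)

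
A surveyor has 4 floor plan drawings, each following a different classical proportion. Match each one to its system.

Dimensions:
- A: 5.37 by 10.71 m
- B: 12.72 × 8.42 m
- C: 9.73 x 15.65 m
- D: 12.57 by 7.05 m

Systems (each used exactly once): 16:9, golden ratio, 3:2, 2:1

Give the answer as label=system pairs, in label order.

Ratios: A ≈ 1.994; B ≈ 1.511; C ≈ 1.608; D ≈ 1.783.
Targets: 16:9 ≈ 1.778; golden ratio ≈ 1.618; 3:2 ≈ 1.500; 2:1 ≈ 2.000.

A=2:1, B=3:2, C=golden ratio, D=16:9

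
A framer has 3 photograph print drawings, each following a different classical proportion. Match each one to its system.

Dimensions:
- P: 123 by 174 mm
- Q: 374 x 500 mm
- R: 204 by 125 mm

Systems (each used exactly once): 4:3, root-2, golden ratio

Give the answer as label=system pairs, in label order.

P=root-2, Q=4:3, R=golden ratio

Ratios: P ≈ 1.415; Q ≈ 1.337; R ≈ 1.632.
Targets: 4:3 ≈ 1.333; root-2 ≈ 1.414; golden ratio ≈ 1.618.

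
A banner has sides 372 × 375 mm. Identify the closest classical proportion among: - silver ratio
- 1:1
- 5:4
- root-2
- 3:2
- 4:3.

Ratio = 375 / 372 ≈ 1.008.
Distances: silver ratio 2.414 (Δ 1.406); 1:1 1.000 (Δ 0.008); 5:4 1.250 (Δ 0.242); root-2 1.414 (Δ 0.406); 3:2 1.500 (Δ 0.492); 4:3 1.333 (Δ 0.325).

1:1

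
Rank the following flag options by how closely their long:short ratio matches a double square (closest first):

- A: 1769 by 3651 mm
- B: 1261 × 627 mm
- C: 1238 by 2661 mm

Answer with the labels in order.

B, A, C

A: 3651/1769 ≈ 2.064 → |2.064 − 2.000| = 0.064
B: 1261/627 ≈ 2.011 → |2.011 − 2.000| = 0.011
C: 2661/1238 ≈ 2.149 → |2.149 − 2.000| = 0.149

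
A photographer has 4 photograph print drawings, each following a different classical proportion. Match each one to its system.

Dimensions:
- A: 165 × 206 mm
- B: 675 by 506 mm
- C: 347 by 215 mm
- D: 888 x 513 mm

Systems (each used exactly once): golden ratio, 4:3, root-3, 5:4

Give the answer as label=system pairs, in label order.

A=5:4, B=4:3, C=golden ratio, D=root-3

A = 206/165 ≈ 1.248 → 5:4 (1.250)
B = 675/506 ≈ 1.334 → 4:3 (1.333)
C = 347/215 ≈ 1.614 → golden ratio (1.618)
D = 888/513 ≈ 1.731 → root-3 (1.732)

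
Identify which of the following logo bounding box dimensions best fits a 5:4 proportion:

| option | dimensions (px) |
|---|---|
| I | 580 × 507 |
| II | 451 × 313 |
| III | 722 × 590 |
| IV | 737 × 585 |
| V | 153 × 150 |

Target 5:4 ≈ 1.250.
I: 1.144 (Δ0.106)  II: 1.441 (Δ0.191)  III: 1.224 (Δ0.026)  IV: 1.260 (Δ0.010)  V: 1.020 (Δ0.230)

IV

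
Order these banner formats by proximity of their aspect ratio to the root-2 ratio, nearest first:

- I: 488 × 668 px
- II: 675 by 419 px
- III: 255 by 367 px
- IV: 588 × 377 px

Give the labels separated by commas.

III, I, IV, II

I: 668/488 ≈ 1.369 → |1.369 − 1.414| = 0.045
II: 675/419 ≈ 1.611 → |1.611 − 1.414| = 0.197
III: 367/255 ≈ 1.439 → |1.439 − 1.414| = 0.025
IV: 588/377 ≈ 1.560 → |1.560 − 1.414| = 0.146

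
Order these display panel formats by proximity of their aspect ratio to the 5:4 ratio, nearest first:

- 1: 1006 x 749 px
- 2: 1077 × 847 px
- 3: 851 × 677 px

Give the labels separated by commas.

1: 1006/749 ≈ 1.343 → |1.343 − 1.250| = 0.093
2: 1077/847 ≈ 1.272 → |1.272 − 1.250| = 0.022
3: 851/677 ≈ 1.257 → |1.257 − 1.250| = 0.007

3, 2, 1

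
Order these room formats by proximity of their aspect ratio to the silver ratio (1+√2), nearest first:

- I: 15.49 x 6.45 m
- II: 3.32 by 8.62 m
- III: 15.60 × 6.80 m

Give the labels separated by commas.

I: 15.49/6.45 ≈ 2.402 → |2.402 − 2.414| = 0.012
II: 8.62/3.32 ≈ 2.596 → |2.596 − 2.414| = 0.182
III: 15.60/6.80 ≈ 2.294 → |2.294 − 2.414| = 0.120

I, III, II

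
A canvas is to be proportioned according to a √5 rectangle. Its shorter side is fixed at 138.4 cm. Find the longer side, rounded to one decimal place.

309.5 cm

root-5 ≈ 2.23607.
Longer side = 138.4 × 2.23607 ≈ 309.472 → 309.5 cm.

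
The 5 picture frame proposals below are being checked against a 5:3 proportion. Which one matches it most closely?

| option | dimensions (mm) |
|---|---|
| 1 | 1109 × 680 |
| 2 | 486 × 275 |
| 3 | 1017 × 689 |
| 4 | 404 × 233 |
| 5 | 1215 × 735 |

Ratios (long/short): 1 ≈ 1.631; 2 ≈ 1.767; 3 ≈ 1.476; 4 ≈ 1.734; 5 ≈ 1.653.
5:3 ≈ 1.667; option 5 is nearest (Δ 0.014).

5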